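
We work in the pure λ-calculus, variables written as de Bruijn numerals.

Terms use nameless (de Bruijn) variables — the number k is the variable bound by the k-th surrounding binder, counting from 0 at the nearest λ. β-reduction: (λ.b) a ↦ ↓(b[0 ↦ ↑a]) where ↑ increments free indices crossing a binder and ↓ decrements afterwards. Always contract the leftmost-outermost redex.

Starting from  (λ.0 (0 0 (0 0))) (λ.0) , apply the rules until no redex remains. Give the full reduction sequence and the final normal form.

  start: (λ.0 (0 0 (0 0))) (λ.0)
  step 1: (λ.0) ((λ.0) (λ.0) ((λ.0) (λ.0)))
  step 2: (λ.0) (λ.0) ((λ.0) (λ.0))
  step 3: (λ.0) ((λ.0) (λ.0))
  step 4: (λ.0) (λ.0)
  step 5: λ.0

Answer: normal form = λ.0  (in 5 steps)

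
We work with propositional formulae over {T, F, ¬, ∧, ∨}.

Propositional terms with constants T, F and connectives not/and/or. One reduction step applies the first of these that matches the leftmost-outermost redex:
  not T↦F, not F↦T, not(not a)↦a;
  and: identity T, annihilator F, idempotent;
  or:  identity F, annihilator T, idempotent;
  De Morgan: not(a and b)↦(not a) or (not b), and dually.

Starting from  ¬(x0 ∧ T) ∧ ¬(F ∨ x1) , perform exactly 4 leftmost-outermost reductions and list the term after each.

Answer: after 4 steps: ¬x0 ∧ (¬F ∧ ¬x1)

Derivation:
  start: ¬(x0 ∧ T) ∧ ¬(F ∨ x1)
  [1] (¬x0 ∨ ¬T) ∧ ¬(F ∨ x1)
  [2] (¬x0 ∨ F) ∧ ¬(F ∨ x1)
  [3] ¬x0 ∧ ¬(F ∨ x1)
  [4] ¬x0 ∧ (¬F ∧ ¬x1)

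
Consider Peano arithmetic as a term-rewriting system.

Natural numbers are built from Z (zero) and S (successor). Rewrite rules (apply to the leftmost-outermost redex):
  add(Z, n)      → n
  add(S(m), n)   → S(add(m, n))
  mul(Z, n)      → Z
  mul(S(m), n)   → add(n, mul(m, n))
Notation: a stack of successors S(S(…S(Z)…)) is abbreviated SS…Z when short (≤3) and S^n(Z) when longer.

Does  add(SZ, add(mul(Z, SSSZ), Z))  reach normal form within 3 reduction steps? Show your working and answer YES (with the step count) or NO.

  start: add(SZ, add(mul(Z, SSSZ), Z))
  →1  S(add(Z, add(mul(Z, SSSZ), Z)))
  →2  S(add(mul(Z, SSSZ), Z))
  →3  S(add(Z, Z))

Answer: NO — after 3 steps the term is S(add(Z, Z)), not yet normal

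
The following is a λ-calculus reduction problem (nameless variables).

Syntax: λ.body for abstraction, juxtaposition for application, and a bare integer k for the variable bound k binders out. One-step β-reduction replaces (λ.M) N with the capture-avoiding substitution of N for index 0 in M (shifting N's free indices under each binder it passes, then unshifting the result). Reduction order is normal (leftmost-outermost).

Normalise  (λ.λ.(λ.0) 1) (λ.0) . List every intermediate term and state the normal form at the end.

Answer: normal form = λ.λ.0  (in 2 steps)

Working:
  start: (λ.λ.(λ.0) 1) (λ.0)
  [1] λ.(λ.0) (λ.0)
  [2] λ.λ.0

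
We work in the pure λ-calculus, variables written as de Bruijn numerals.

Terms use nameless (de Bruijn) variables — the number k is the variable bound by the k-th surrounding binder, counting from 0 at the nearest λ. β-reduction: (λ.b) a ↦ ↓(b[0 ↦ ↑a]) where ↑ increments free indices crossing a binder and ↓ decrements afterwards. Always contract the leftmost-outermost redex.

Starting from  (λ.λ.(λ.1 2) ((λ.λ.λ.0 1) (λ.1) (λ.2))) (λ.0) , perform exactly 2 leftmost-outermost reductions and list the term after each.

  start: (λ.λ.(λ.1 2) ((λ.λ.λ.0 1) (λ.1) (λ.2))) (λ.0)
  →1  λ.(λ.1 (λ.0)) ((λ.λ.λ.0 1) (λ.1) (λ.λ.0))
  →2  λ.0 (λ.0)

Answer: after 2 steps: λ.0 (λ.0)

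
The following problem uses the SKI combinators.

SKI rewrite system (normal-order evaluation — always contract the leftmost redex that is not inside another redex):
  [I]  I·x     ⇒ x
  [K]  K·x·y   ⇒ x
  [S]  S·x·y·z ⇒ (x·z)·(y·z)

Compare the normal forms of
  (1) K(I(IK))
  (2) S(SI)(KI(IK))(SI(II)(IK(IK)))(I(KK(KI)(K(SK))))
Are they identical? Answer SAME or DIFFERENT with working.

Answer: SAME — A ⇓ KK, B ⇓ KK

Derivation:
Term A:
  start: K(I(IK))
  →1  K(IK)
  →2  KK

Term B:
  start: S(SI)(KI(IK))(SI(II)(IK(IK)))(I(KK(KI)(K(SK))))
  →1  SI(SI(II)(IK(IK)))(KI(IK)(SI(II)(IK(IK))))(I(KK(KI)(K(SK))))
  →2  I(KI(IK)(SI(II)(IK(IK))))(SI(II)(IK(IK))(KI(IK)(SI(II)(IK(IK)))))(I(KK(KI)(K(SK))))
  →3  KI(IK)(SI(II)(IK(IK)))(SI(II)(IK(IK))(KI(IK)(SI(II)(IK(IK)))))(I(KK(KI)(K(SK))))
  →4  I(SI(II)(IK(IK)))(SI(II)(IK(IK))(KI(IK)(SI(II)(IK(IK)))))(I(KK(KI)(K(SK))))
  →5  SI(II)(IK(IK))(SI(II)(IK(IK))(KI(IK)(SI(II)(IK(IK)))))(I(KK(KI)(K(SK))))
  →6  I(IK(IK))(II(IK(IK)))(SI(II)(IK(IK))(KI(IK)(SI(II)(IK(IK)))))(I(KK(KI)(K(SK))))
  →7  IK(IK)(II(IK(IK)))(SI(II)(IK(IK))(KI(IK)(SI(II)(IK(IK)))))(I(KK(KI)(K(SK))))
  →8  K(IK)(II(IK(IK)))(SI(II)(IK(IK))(KI(IK)(SI(II)(IK(IK)))))(I(KK(KI)(K(SK))))
  →9  IK(SI(II)(IK(IK))(KI(IK)(SI(II)(IK(IK)))))(I(KK(KI)(K(SK))))
  →10  K(SI(II)(IK(IK))(KI(IK)(SI(II)(IK(IK)))))(I(KK(KI)(K(SK))))
  →11  SI(II)(IK(IK))(KI(IK)(SI(II)(IK(IK))))
  →12  I(IK(IK))(II(IK(IK)))(KI(IK)(SI(II)(IK(IK))))
  →13  IK(IK)(II(IK(IK)))(KI(IK)(SI(II)(IK(IK))))
  →14  K(IK)(II(IK(IK)))(KI(IK)(SI(II)(IK(IK))))
  →15  IK(KI(IK)(SI(II)(IK(IK))))
  →16  K(KI(IK)(SI(II)(IK(IK))))
  →17  K(I(SI(II)(IK(IK))))
  →18  K(SI(II)(IK(IK)))
  →19  K(I(IK(IK))(II(IK(IK))))
  →20  K(IK(IK)(II(IK(IK))))
  →21  K(K(IK)(II(IK(IK))))
  →22  K(IK)
  →23  KK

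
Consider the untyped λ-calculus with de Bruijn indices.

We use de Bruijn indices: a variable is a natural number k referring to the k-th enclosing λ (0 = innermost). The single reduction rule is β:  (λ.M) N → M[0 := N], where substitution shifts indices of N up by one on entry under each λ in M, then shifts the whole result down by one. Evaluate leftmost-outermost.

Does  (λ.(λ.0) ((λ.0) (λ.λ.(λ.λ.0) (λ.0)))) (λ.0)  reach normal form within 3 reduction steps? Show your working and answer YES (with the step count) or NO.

Answer: NO — after 3 steps the term is λ.λ.(λ.λ.0) (λ.0), not yet normal

Working:
  start: (λ.(λ.0) ((λ.0) (λ.λ.(λ.λ.0) (λ.0)))) (λ.0)
  [1] (λ.0) ((λ.0) (λ.λ.(λ.λ.0) (λ.0)))
  [2] (λ.0) (λ.λ.(λ.λ.0) (λ.0))
  [3] λ.λ.(λ.λ.0) (λ.0)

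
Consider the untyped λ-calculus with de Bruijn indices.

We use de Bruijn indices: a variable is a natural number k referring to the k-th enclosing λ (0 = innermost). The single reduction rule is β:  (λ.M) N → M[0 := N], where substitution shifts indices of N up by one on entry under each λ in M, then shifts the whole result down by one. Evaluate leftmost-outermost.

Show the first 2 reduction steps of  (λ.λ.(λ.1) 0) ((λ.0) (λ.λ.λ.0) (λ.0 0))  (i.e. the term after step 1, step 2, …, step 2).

Answer: after 2 steps: λ.0

Working:
  start: (λ.λ.(λ.1) 0) ((λ.0) (λ.λ.λ.0) (λ.0 0))
  [1] λ.(λ.1) 0
  [2] λ.0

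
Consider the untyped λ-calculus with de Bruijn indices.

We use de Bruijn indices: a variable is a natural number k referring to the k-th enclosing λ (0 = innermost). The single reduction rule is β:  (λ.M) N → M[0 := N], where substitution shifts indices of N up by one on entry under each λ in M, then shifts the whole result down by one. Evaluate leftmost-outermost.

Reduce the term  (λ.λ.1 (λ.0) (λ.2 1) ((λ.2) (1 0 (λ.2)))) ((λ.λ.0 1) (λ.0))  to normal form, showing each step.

Answer: normal form = λ.0 (λ.0)  (in 8 steps)

Derivation:
  start: (λ.λ.1 (λ.0) (λ.2 1) ((λ.2) (1 0 (λ.2)))) ((λ.λ.0 1) (λ.0))
  [1] λ.(λ.λ.0 1) (λ.0) (λ.0) (λ.(λ.λ.0 1) (λ.0) 1) ((λ.(λ.λ.0 1) (λ.0)) ((λ.λ.0 1) (λ.0) 0 (λ.(λ.λ.0 1) (λ.0))))
  [2] λ.(λ.0 (λ.0)) (λ.0) (λ.(λ.λ.0 1) (λ.0) 1) ((λ.(λ.λ.0 1) (λ.0)) ((λ.λ.0 1) (λ.0) 0 (λ.(λ.λ.0 1) (λ.0))))
  [3] λ.(λ.0) (λ.0) (λ.(λ.λ.0 1) (λ.0) 1) ((λ.(λ.λ.0 1) (λ.0)) ((λ.λ.0 1) (λ.0) 0 (λ.(λ.λ.0 1) (λ.0))))
  [4] λ.(λ.0) (λ.(λ.λ.0 1) (λ.0) 1) ((λ.(λ.λ.0 1) (λ.0)) ((λ.λ.0 1) (λ.0) 0 (λ.(λ.λ.0 1) (λ.0))))
  [5] λ.(λ.(λ.λ.0 1) (λ.0) 1) ((λ.(λ.λ.0 1) (λ.0)) ((λ.λ.0 1) (λ.0) 0 (λ.(λ.λ.0 1) (λ.0))))
  [6] λ.(λ.λ.0 1) (λ.0) 0
  [7] λ.(λ.0 (λ.0)) 0
  [8] λ.0 (λ.0)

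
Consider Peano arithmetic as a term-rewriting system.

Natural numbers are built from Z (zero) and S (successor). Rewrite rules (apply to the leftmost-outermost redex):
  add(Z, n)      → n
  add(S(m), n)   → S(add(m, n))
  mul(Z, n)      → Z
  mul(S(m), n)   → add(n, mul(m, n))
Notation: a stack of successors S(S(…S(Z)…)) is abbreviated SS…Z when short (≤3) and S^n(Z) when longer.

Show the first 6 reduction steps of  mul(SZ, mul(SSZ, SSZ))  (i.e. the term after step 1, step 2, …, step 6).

  start: mul(SZ, mul(SSZ, SSZ))
  [1] add(mul(SSZ, SSZ), mul(Z, mul(SSZ, SSZ)))
  [2] add(add(SSZ, mul(SZ, SSZ)), mul(Z, mul(SSZ, SSZ)))
  [3] add(S(add(SZ, mul(SZ, SSZ))), mul(Z, mul(SSZ, SSZ)))
  [4] S(add(add(SZ, mul(SZ, SSZ)), mul(Z, mul(SSZ, SSZ))))
  [5] S(add(S(add(Z, mul(SZ, SSZ))), mul(Z, mul(SSZ, SSZ))))
  [6] S(S(add(add(Z, mul(SZ, SSZ)), mul(Z, mul(SSZ, SSZ)))))

Answer: after 6 steps: S(S(add(add(Z, mul(SZ, SSZ)), mul(Z, mul(SSZ, SSZ)))))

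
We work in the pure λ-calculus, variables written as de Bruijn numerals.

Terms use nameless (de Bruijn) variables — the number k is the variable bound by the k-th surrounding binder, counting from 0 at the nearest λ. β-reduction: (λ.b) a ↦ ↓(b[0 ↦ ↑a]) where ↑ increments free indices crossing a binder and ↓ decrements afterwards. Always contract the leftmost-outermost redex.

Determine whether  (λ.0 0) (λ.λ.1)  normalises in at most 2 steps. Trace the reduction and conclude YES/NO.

  start: (λ.0 0) (λ.λ.1)
  →1  (λ.λ.1) (λ.λ.1)
  →2  λ.λ.λ.1

Answer: YES — reaches normal form λ.λ.λ.1 in 2 ≤ 2 steps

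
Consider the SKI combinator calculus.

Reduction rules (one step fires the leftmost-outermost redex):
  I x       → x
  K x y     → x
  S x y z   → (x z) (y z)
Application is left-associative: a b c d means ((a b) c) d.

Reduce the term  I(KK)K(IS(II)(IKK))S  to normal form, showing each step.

  start: I(KK)K(IS(II)(IKK))S
  step 1: KKK(IS(II)(IKK))S
  step 2: K(IS(II)(IKK))S
  step 3: IS(II)(IKK)
  step 4: S(II)(IKK)
  step 5: SI(IKK)
  step 6: SI(KK)

Answer: normal form = SI(KK)  (in 6 steps)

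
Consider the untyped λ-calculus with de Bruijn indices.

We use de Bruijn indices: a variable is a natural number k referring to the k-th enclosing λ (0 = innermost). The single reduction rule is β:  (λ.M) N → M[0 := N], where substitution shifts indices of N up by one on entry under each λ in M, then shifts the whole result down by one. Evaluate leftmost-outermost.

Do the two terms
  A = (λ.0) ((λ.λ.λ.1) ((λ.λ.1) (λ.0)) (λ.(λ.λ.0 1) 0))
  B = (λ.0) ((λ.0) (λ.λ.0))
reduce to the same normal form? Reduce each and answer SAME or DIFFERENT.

Answer: DIFFERENT — A ⇓ λ.λ.λ.0 1, B ⇓ λ.λ.0

Working:
Term A:
  start: (λ.0) ((λ.λ.λ.1) ((λ.λ.1) (λ.0)) (λ.(λ.λ.0 1) 0))
  step 1: (λ.λ.λ.1) ((λ.λ.1) (λ.0)) (λ.(λ.λ.0 1) 0)
  step 2: (λ.λ.1) (λ.(λ.λ.0 1) 0)
  step 3: λ.λ.(λ.λ.0 1) 0
  step 4: λ.λ.λ.0 1

Term B:
  start: (λ.0) ((λ.0) (λ.λ.0))
  step 1: (λ.0) (λ.λ.0)
  step 2: λ.λ.0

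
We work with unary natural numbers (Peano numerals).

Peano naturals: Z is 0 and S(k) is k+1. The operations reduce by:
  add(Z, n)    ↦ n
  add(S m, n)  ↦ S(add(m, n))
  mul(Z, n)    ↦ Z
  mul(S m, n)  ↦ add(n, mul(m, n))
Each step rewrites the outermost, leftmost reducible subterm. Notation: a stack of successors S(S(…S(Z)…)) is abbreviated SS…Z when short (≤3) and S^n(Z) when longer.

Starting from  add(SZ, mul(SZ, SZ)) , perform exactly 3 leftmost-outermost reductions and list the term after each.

Answer: after 3 steps: S(add(SZ, mul(Z, SZ)))

Reduction:
  start: add(SZ, mul(SZ, SZ))
  step 1: S(add(Z, mul(SZ, SZ)))
  step 2: S(mul(SZ, SZ))
  step 3: S(add(SZ, mul(Z, SZ)))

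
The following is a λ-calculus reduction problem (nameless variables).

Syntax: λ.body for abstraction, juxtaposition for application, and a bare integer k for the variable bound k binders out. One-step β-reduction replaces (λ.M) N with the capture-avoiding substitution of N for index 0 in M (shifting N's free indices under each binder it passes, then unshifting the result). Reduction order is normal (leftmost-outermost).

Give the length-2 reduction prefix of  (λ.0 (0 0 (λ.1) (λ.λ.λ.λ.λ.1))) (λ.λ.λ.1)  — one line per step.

Answer: after 2 steps: λ.λ.1

Working:
  start: (λ.0 (0 0 (λ.1) (λ.λ.λ.λ.λ.1))) (λ.λ.λ.1)
  →1  (λ.λ.λ.1) ((λ.λ.λ.1) (λ.λ.λ.1) (λ.λ.λ.λ.1) (λ.λ.λ.λ.λ.1))
  →2  λ.λ.1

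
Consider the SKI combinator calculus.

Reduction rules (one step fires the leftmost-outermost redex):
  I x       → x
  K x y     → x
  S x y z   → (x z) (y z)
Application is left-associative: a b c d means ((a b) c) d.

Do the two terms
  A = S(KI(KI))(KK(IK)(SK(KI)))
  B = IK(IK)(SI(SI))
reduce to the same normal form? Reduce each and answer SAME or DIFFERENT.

Answer: DIFFERENT — A ⇓ SI(K(SK(KI))), B ⇓ K

Reduction:
Term A:
  start: S(KI(KI))(KK(IK)(SK(KI)))
  [1] SI(KK(IK)(SK(KI)))
  [2] SI(K(SK(KI)))

Term B:
  start: IK(IK)(SI(SI))
  [1] K(IK)(SI(SI))
  [2] IK
  [3] K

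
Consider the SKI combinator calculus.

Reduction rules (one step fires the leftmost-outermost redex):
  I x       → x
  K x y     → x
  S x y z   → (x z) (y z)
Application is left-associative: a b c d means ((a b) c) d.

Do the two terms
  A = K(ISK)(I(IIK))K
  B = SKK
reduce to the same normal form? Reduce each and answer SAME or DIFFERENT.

Answer: SAME — A ⇓ SKK, B ⇓ SKK

Derivation:
Term A:
  start: K(ISK)(I(IIK))K
  step 1: ISKK
  step 2: SKK

Term B:
  start: SKK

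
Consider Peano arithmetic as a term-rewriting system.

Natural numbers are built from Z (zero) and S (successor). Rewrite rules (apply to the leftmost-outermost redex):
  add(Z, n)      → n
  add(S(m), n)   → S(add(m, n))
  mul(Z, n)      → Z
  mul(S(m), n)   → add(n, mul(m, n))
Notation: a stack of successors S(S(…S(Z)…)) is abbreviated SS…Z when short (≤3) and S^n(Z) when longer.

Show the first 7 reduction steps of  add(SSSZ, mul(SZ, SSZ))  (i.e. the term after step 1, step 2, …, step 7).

Answer: after 7 steps: S(S(S(S(S(add(Z, mul(Z, SSZ)))))))

Working:
  start: add(SSSZ, mul(SZ, SSZ))
  step 1: S(add(SSZ, mul(SZ, SSZ)))
  step 2: S(S(add(SZ, mul(SZ, SSZ))))
  step 3: S(S(S(add(Z, mul(SZ, SSZ)))))
  step 4: S(S(S(mul(SZ, SSZ))))
  step 5: S(S(S(add(SSZ, mul(Z, SSZ)))))
  step 6: S(S(S(S(add(SZ, mul(Z, SSZ))))))
  step 7: S(S(S(S(S(add(Z, mul(Z, SSZ)))))))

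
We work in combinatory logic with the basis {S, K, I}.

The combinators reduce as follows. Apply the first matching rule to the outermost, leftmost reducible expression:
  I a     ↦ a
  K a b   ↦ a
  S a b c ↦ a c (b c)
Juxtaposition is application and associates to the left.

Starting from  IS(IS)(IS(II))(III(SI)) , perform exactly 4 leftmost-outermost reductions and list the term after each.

Answer: after 4 steps: S(II(SI))(IS(II)(III(SI)))

Reduction:
  start: IS(IS)(IS(II))(III(SI))
  step 1: S(IS)(IS(II))(III(SI))
  step 2: IS(III(SI))(IS(II)(III(SI)))
  step 3: S(III(SI))(IS(II)(III(SI)))
  step 4: S(II(SI))(IS(II)(III(SI)))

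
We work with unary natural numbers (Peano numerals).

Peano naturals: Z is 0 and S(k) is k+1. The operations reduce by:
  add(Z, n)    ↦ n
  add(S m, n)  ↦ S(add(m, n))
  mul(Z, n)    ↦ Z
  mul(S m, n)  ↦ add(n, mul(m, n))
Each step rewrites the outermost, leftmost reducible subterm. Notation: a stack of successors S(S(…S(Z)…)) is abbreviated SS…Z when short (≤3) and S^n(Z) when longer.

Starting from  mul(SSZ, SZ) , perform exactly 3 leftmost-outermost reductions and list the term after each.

Answer: after 3 steps: S(mul(SZ, SZ))

Reduction:
  start: mul(SSZ, SZ)
  step 1: add(SZ, mul(SZ, SZ))
  step 2: S(add(Z, mul(SZ, SZ)))
  step 3: S(mul(SZ, SZ))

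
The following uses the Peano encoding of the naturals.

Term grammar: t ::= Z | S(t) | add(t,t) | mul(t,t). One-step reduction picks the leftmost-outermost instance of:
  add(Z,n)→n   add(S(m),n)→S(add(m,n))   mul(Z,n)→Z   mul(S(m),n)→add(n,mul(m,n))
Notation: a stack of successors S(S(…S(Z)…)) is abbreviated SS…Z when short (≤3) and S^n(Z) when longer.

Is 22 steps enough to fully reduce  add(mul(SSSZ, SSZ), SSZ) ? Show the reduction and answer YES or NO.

  start: add(mul(SSSZ, SSZ), SSZ)
  step 1: add(add(SSZ, mul(SSZ, SSZ)), SSZ)
  step 2: add(S(add(SZ, mul(SSZ, SSZ))), SSZ)
  step 3: S(add(add(SZ, mul(SSZ, SSZ)), SSZ))
  step 4: S(add(S(add(Z, mul(SSZ, SSZ))), SSZ))
  step 5: S(S(add(add(Z, mul(SSZ, SSZ)), SSZ)))
  step 6: S(S(add(mul(SSZ, SSZ), SSZ)))
  step 7: S(S(add(add(SSZ, mul(SZ, SSZ)), SSZ)))
  step 8: S(S(add(S(add(SZ, mul(SZ, SSZ))), SSZ)))
  step 9: S(S(S(add(add(SZ, mul(SZ, SSZ)), SSZ))))
  step 10: S(S(S(add(S(add(Z, mul(SZ, SSZ))), SSZ))))
  step 11: S(S(S(S(add(add(Z, mul(SZ, SSZ)), SSZ)))))
  step 12: S(S(S(S(add(mul(SZ, SSZ), SSZ)))))
  step 13: S(S(S(S(add(add(SSZ, mul(Z, SSZ)), SSZ)))))
  step 14: S(S(S(S(add(S(add(SZ, mul(Z, SSZ))), SSZ)))))
  step 15: S(S(S(S(S(add(add(SZ, mul(Z, SSZ)), SSZ))))))
  step 16: S(S(S(S(S(add(S(add(Z, mul(Z, SSZ))), SSZ))))))
  step 17: S(S(S(S(S(S(add(add(Z, mul(Z, SSZ)), SSZ)))))))
  step 18: S(S(S(S(S(S(add(mul(Z, SSZ), SSZ)))))))
  step 19: S(S(S(S(S(S(add(Z, SSZ)))))))
  step 20: S^8(Z)

Answer: YES — reaches normal form S^8(Z) in 20 ≤ 22 steps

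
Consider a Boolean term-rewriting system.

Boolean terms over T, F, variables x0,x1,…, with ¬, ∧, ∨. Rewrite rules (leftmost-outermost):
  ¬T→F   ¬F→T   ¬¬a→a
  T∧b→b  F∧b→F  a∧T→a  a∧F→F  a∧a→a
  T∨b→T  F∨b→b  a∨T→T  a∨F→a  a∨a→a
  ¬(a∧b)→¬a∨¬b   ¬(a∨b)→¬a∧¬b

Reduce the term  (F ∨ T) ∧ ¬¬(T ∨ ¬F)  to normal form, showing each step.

Answer: normal form = T  (in 4 steps)

Derivation:
  start: (F ∨ T) ∧ ¬¬(T ∨ ¬F)
  step 1: T ∧ ¬¬(T ∨ ¬F)
  step 2: ¬¬(T ∨ ¬F)
  step 3: T ∨ ¬F
  step 4: T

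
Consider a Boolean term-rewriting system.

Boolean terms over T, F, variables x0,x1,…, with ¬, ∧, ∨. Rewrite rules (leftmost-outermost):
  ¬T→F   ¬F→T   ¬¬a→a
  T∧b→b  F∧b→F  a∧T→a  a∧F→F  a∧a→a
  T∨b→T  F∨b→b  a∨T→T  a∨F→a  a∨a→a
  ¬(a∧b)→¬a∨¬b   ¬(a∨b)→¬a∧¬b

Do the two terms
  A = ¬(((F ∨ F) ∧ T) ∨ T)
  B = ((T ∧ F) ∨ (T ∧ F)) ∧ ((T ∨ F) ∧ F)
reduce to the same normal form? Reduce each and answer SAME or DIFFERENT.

Answer: SAME — A ⇓ F, B ⇓ F

Working:
Term A:
  start: ¬(((F ∨ F) ∧ T) ∨ T)
  [1] ¬((F ∨ F) ∧ T) ∧ ¬T
  [2] (¬(F ∨ F) ∨ ¬T) ∧ ¬T
  [3] ((¬F ∧ ¬F) ∨ ¬T) ∧ ¬T
  [4] (¬F ∨ ¬T) ∧ ¬T
  [5] (T ∨ ¬T) ∧ ¬T
  [6] T ∧ ¬T
  [7] ¬T
  [8] F

Term B:
  start: ((T ∧ F) ∨ (T ∧ F)) ∧ ((T ∨ F) ∧ F)
  [1] (T ∧ F) ∧ ((T ∨ F) ∧ F)
  [2] F ∧ ((T ∨ F) ∧ F)
  [3] F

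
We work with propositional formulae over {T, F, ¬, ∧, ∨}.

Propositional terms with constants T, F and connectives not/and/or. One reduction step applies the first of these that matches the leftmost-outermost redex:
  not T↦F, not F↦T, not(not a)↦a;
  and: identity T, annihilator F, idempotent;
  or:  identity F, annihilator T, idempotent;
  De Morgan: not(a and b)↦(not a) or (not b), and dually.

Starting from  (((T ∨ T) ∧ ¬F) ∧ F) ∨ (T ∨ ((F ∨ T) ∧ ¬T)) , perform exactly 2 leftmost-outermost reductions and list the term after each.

Answer: after 2 steps: T ∨ ((F ∨ T) ∧ ¬T)

Derivation:
  start: (((T ∨ T) ∧ ¬F) ∧ F) ∨ (T ∨ ((F ∨ T) ∧ ¬T))
  step 1: F ∨ (T ∨ ((F ∨ T) ∧ ¬T))
  step 2: T ∨ ((F ∨ T) ∧ ¬T)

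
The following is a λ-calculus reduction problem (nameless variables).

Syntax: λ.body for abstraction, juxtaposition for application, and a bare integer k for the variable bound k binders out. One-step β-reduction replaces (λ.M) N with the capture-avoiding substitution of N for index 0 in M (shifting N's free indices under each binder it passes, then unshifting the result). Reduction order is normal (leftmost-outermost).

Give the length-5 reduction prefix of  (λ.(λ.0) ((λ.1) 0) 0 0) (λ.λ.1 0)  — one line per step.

Answer: after 5 steps: (λ.λ.1 0) (λ.λ.1 0)

Working:
  start: (λ.(λ.0) ((λ.1) 0) 0 0) (λ.λ.1 0)
  [1] (λ.0) ((λ.λ.λ.1 0) (λ.λ.1 0)) (λ.λ.1 0) (λ.λ.1 0)
  [2] (λ.λ.λ.1 0) (λ.λ.1 0) (λ.λ.1 0) (λ.λ.1 0)
  [3] (λ.λ.1 0) (λ.λ.1 0) (λ.λ.1 0)
  [4] (λ.(λ.λ.1 0) 0) (λ.λ.1 0)
  [5] (λ.λ.1 0) (λ.λ.1 0)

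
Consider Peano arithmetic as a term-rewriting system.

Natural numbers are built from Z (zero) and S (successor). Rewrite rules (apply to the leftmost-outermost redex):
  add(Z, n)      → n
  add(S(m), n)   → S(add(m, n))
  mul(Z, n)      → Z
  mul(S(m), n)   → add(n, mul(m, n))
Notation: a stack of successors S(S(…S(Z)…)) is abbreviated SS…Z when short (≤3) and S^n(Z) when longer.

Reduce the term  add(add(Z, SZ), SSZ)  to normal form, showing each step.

  start: add(add(Z, SZ), SSZ)
  [1] add(SZ, SSZ)
  [2] S(add(Z, SSZ))
  [3] SSSZ

Answer: normal form = SSSZ  (in 3 steps)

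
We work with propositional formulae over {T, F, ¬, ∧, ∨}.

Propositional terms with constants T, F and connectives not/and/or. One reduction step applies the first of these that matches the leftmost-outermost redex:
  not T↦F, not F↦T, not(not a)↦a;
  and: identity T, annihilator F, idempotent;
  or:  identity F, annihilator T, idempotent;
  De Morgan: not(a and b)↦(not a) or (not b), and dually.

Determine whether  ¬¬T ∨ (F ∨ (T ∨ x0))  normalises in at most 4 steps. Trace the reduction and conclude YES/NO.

  start: ¬¬T ∨ (F ∨ (T ∨ x0))
  [1] T ∨ (F ∨ (T ∨ x0))
  [2] T

Answer: YES — reaches normal form T in 2 ≤ 4 steps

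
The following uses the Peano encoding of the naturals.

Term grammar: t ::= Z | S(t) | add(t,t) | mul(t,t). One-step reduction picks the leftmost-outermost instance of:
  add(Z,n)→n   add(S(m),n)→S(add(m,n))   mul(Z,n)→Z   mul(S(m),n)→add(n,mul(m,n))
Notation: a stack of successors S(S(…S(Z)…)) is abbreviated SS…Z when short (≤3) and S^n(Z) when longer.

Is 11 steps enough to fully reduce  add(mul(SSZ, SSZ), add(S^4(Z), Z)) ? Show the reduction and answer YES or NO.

  start: add(mul(SSZ, SSZ), add(S^4(Z), Z))
  [1] add(add(SSZ, mul(SZ, SSZ)), add(S^4(Z), Z))
  [2] add(S(add(SZ, mul(SZ, SSZ))), add(S^4(Z), Z))
  [3] S(add(add(SZ, mul(SZ, SSZ)), add(S^4(Z), Z)))
  [4] S(add(S(add(Z, mul(SZ, SSZ))), add(S^4(Z), Z)))
  [5] S(S(add(add(Z, mul(SZ, SSZ)), add(S^4(Z), Z))))
  [6] S(S(add(mul(SZ, SSZ), add(S^4(Z), Z))))
  [7] S(S(add(add(SSZ, mul(Z, SSZ)), add(S^4(Z), Z))))
  [8] S(S(add(S(add(SZ, mul(Z, SSZ))), add(S^4(Z), Z))))
  [9] S(S(S(add(add(SZ, mul(Z, SSZ)), add(S^4(Z), Z)))))
  [10] S(S(S(add(S(add(Z, mul(Z, SSZ))), add(S^4(Z), Z)))))
  [11] S(S(S(S(add(add(Z, mul(Z, SSZ)), add(S^4(Z), Z))))))

Answer: NO — after 11 steps the term is S(S(S(S(add(add(Z, mul(Z, SSZ)), add(S^4(Z), Z)))))), not yet normal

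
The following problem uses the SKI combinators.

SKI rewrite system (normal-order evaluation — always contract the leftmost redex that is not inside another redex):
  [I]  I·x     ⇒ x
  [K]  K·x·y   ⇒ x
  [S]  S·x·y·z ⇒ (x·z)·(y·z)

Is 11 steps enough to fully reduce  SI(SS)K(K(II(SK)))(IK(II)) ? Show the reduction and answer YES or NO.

Answer: YES — reaches normal form S(KI)(K(KI)) in 8 ≤ 11 steps

Working:
  start: SI(SS)K(K(II(SK)))(IK(II))
  [1] IK(SSK)(K(II(SK)))(IK(II))
  [2] K(SSK)(K(II(SK)))(IK(II))
  [3] SSK(IK(II))
  [4] S(IK(II))(K(IK(II)))
  [5] S(K(II))(K(IK(II)))
  [6] S(KI)(K(IK(II)))
  [7] S(KI)(K(K(II)))
  [8] S(KI)(K(KI))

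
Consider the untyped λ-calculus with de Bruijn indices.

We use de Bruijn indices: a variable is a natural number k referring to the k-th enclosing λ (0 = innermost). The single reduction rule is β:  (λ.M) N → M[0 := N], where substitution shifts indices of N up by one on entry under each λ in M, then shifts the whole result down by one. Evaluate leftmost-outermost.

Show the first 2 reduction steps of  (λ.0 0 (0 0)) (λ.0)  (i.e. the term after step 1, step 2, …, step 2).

  start: (λ.0 0 (0 0)) (λ.0)
  [1] (λ.0) (λ.0) ((λ.0) (λ.0))
  [2] (λ.0) ((λ.0) (λ.0))

Answer: after 2 steps: (λ.0) ((λ.0) (λ.0))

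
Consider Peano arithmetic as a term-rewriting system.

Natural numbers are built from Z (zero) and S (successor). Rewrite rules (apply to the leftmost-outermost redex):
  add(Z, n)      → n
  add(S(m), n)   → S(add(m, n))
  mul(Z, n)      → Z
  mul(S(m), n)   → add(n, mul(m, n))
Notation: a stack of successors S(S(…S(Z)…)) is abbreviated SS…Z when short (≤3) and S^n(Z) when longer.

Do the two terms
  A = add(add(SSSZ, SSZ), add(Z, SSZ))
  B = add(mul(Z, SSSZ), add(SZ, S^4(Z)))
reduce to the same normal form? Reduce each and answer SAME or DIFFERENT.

Term A:
  start: add(add(SSSZ, SSZ), add(Z, SSZ))
  →1  add(S(add(SSZ, SSZ)), add(Z, SSZ))
  →2  S(add(add(SSZ, SSZ), add(Z, SSZ)))
  →3  S(add(S(add(SZ, SSZ)), add(Z, SSZ)))
  →4  S(S(add(add(SZ, SSZ), add(Z, SSZ))))
  →5  S(S(add(S(add(Z, SSZ)), add(Z, SSZ))))
  →6  S(S(S(add(add(Z, SSZ), add(Z, SSZ)))))
  →7  S(S(S(add(SSZ, add(Z, SSZ)))))
  →8  S(S(S(S(add(SZ, add(Z, SSZ))))))
  →9  S(S(S(S(S(add(Z, add(Z, SSZ)))))))
  →10  S(S(S(S(S(add(Z, SSZ))))))
  →11  S^7(Z)

Term B:
  start: add(mul(Z, SSSZ), add(SZ, S^4(Z)))
  →1  add(Z, add(SZ, S^4(Z)))
  →2  add(SZ, S^4(Z))
  →3  S(add(Z, S^4(Z)))
  →4  S^5(Z)

Answer: DIFFERENT — A ⇓ S^7(Z), B ⇓ S^5(Z)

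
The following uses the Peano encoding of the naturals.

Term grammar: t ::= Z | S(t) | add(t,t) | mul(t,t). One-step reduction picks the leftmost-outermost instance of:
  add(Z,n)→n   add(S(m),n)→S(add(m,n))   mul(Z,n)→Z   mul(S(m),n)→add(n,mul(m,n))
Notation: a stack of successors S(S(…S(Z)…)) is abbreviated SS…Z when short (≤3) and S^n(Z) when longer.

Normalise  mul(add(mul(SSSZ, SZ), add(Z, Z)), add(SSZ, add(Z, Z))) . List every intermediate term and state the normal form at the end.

Answer: normal form = S^6(Z)  (in 40 steps)

Reduction:
  start: mul(add(mul(SSSZ, SZ), add(Z, Z)), add(SSZ, add(Z, Z)))
  →1  mul(add(add(SZ, mul(SSZ, SZ)), add(Z, Z)), add(SSZ, add(Z, Z)))
  →2  mul(add(S(add(Z, mul(SSZ, SZ))), add(Z, Z)), add(SSZ, add(Z, Z)))
  →3  mul(S(add(add(Z, mul(SSZ, SZ)), add(Z, Z))), add(SSZ, add(Z, Z)))
  →4  add(add(SSZ, add(Z, Z)), mul(add(add(Z, mul(SSZ, SZ)), add(Z, Z)), add(SSZ, add(Z, Z))))
  →5  add(S(add(SZ, add(Z, Z))), mul(add(add(Z, mul(SSZ, SZ)), add(Z, Z)), add(SSZ, add(Z, Z))))
  →6  S(add(add(SZ, add(Z, Z)), mul(add(add(Z, mul(SSZ, SZ)), add(Z, Z)), add(SSZ, add(Z, Z)))))
  →7  S(add(S(add(Z, add(Z, Z))), mul(add(add(Z, mul(SSZ, SZ)), add(Z, Z)), add(SSZ, add(Z, Z)))))
  →8  S(S(add(add(Z, add(Z, Z)), mul(add(add(Z, mul(SSZ, SZ)), add(Z, Z)), add(SSZ, add(Z, Z))))))
  →9  S(S(add(add(Z, Z), mul(add(add(Z, mul(SSZ, SZ)), add(Z, Z)), add(SSZ, add(Z, Z))))))
  →10  S(S(add(Z, mul(add(add(Z, mul(SSZ, SZ)), add(Z, Z)), add(SSZ, add(Z, Z))))))
  →11  S(S(mul(add(add(Z, mul(SSZ, SZ)), add(Z, Z)), add(SSZ, add(Z, Z)))))
  →12  S(S(mul(add(mul(SSZ, SZ), add(Z, Z)), add(SSZ, add(Z, Z)))))
  →13  S(S(mul(add(add(SZ, mul(SZ, SZ)), add(Z, Z)), add(SSZ, add(Z, Z)))))
  →14  S(S(mul(add(S(add(Z, mul(SZ, SZ))), add(Z, Z)), add(SSZ, add(Z, Z)))))
  →15  S(S(mul(S(add(add(Z, mul(SZ, SZ)), add(Z, Z))), add(SSZ, add(Z, Z)))))
  →16  S(S(add(add(SSZ, add(Z, Z)), mul(add(add(Z, mul(SZ, SZ)), add(Z, Z)), add(SSZ, add(Z, Z))))))
  →17  S(S(add(S(add(SZ, add(Z, Z))), mul(add(add(Z, mul(SZ, SZ)), add(Z, Z)), add(SSZ, add(Z, Z))))))
  →18  S(S(S(add(add(SZ, add(Z, Z)), mul(add(add(Z, mul(SZ, SZ)), add(Z, Z)), add(SSZ, add(Z, Z)))))))
  →19  S(S(S(add(S(add(Z, add(Z, Z))), mul(add(add(Z, mul(SZ, SZ)), add(Z, Z)), add(SSZ, add(Z, Z)))))))
  →20  S(S(S(S(add(add(Z, add(Z, Z)), mul(add(add(Z, mul(SZ, SZ)), add(Z, Z)), add(SSZ, add(Z, Z))))))))
  →21  S(S(S(S(add(add(Z, Z), mul(add(add(Z, mul(SZ, SZ)), add(Z, Z)), add(SSZ, add(Z, Z))))))))
  →22  S(S(S(S(add(Z, mul(add(add(Z, mul(SZ, SZ)), add(Z, Z)), add(SSZ, add(Z, Z))))))))
  →23  S(S(S(S(mul(add(add(Z, mul(SZ, SZ)), add(Z, Z)), add(SSZ, add(Z, Z)))))))
  →24  S(S(S(S(mul(add(mul(SZ, SZ), add(Z, Z)), add(SSZ, add(Z, Z)))))))
  →25  S(S(S(S(mul(add(add(SZ, mul(Z, SZ)), add(Z, Z)), add(SSZ, add(Z, Z)))))))
  →26  S(S(S(S(mul(add(S(add(Z, mul(Z, SZ))), add(Z, Z)), add(SSZ, add(Z, Z)))))))
  →27  S(S(S(S(mul(S(add(add(Z, mul(Z, SZ)), add(Z, Z))), add(SSZ, add(Z, Z)))))))
  →28  S(S(S(S(add(add(SSZ, add(Z, Z)), mul(add(add(Z, mul(Z, SZ)), add(Z, Z)), add(SSZ, add(Z, Z))))))))
  →29  S(S(S(S(add(S(add(SZ, add(Z, Z))), mul(add(add(Z, mul(Z, SZ)), add(Z, Z)), add(SSZ, add(Z, Z))))))))
  →30  S(S(S(S(S(add(add(SZ, add(Z, Z)), mul(add(add(Z, mul(Z, SZ)), add(Z, Z)), add(SSZ, add(Z, Z)))))))))
  →31  S(S(S(S(S(add(S(add(Z, add(Z, Z))), mul(add(add(Z, mul(Z, SZ)), add(Z, Z)), add(SSZ, add(Z, Z)))))))))
  →32  S(S(S(S(S(S(add(add(Z, add(Z, Z)), mul(add(add(Z, mul(Z, SZ)), add(Z, Z)), add(SSZ, add(Z, Z))))))))))
  →33  S(S(S(S(S(S(add(add(Z, Z), mul(add(add(Z, mul(Z, SZ)), add(Z, Z)), add(SSZ, add(Z, Z))))))))))
  →34  S(S(S(S(S(S(add(Z, mul(add(add(Z, mul(Z, SZ)), add(Z, Z)), add(SSZ, add(Z, Z))))))))))
  →35  S(S(S(S(S(S(mul(add(add(Z, mul(Z, SZ)), add(Z, Z)), add(SSZ, add(Z, Z)))))))))
  →36  S(S(S(S(S(S(mul(add(mul(Z, SZ), add(Z, Z)), add(SSZ, add(Z, Z)))))))))
  →37  S(S(S(S(S(S(mul(add(Z, add(Z, Z)), add(SSZ, add(Z, Z)))))))))
  →38  S(S(S(S(S(S(mul(add(Z, Z), add(SSZ, add(Z, Z)))))))))
  →39  S(S(S(S(S(S(mul(Z, add(SSZ, add(Z, Z)))))))))
  →40  S^6(Z)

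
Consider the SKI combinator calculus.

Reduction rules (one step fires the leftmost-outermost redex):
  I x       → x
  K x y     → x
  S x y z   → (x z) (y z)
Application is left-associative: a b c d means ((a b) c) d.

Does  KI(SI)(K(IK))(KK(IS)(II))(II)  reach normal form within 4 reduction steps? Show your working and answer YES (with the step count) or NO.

Answer: NO — after 4 steps the term is K(II), not yet normal

Working:
  start: KI(SI)(K(IK))(KK(IS)(II))(II)
  [1] I(K(IK))(KK(IS)(II))(II)
  [2] K(IK)(KK(IS)(II))(II)
  [3] IK(II)
  [4] K(II)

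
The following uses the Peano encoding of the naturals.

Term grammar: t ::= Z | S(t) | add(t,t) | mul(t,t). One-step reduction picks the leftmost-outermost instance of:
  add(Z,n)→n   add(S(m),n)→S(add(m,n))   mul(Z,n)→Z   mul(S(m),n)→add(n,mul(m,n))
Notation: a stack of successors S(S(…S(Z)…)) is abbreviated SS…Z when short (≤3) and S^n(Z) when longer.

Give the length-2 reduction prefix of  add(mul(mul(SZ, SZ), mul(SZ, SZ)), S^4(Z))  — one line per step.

Answer: after 2 steps: add(mul(S(add(Z, mul(Z, SZ))), mul(SZ, SZ)), S^4(Z))

Derivation:
  start: add(mul(mul(SZ, SZ), mul(SZ, SZ)), S^4(Z))
  step 1: add(mul(add(SZ, mul(Z, SZ)), mul(SZ, SZ)), S^4(Z))
  step 2: add(mul(S(add(Z, mul(Z, SZ))), mul(SZ, SZ)), S^4(Z))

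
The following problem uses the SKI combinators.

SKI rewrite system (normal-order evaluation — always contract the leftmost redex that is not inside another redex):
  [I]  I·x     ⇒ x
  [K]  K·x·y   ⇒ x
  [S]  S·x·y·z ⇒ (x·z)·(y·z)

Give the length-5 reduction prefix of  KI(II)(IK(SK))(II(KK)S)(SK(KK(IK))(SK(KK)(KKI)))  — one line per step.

  start: KI(II)(IK(SK))(II(KK)S)(SK(KK(IK))(SK(KK)(KKI)))
  →1  I(IK(SK))(II(KK)S)(SK(KK(IK))(SK(KK)(KKI)))
  →2  IK(SK)(II(KK)S)(SK(KK(IK))(SK(KK)(KKI)))
  →3  K(SK)(II(KK)S)(SK(KK(IK))(SK(KK)(KKI)))
  →4  SK(SK(KK(IK))(SK(KK)(KKI)))
  →5  SK(K(SK(KK)(KKI))(KK(IK)(SK(KK)(KKI))))

Answer: after 5 steps: SK(K(SK(KK)(KKI))(KK(IK)(SK(KK)(KKI))))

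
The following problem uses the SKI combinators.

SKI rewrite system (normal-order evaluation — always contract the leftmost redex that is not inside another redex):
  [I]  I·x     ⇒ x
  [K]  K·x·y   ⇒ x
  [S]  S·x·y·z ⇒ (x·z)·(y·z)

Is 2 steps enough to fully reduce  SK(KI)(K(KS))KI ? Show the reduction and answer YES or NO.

  start: SK(KI)(K(KS))KI
  step 1: K(K(KS))(KI(K(KS)))KI
  step 2: K(KS)KI

Answer: NO — after 2 steps the term is K(KS)KI, not yet normal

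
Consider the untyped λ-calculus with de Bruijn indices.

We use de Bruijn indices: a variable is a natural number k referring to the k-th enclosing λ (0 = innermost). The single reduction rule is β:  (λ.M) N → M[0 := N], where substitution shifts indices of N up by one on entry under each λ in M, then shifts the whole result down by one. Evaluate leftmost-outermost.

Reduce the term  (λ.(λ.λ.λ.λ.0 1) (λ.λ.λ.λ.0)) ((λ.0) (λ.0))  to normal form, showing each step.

  start: (λ.(λ.λ.λ.λ.0 1) (λ.λ.λ.λ.0)) ((λ.0) (λ.0))
  step 1: (λ.λ.λ.λ.0 1) (λ.λ.λ.λ.0)
  step 2: λ.λ.λ.0 1

Answer: normal form = λ.λ.λ.0 1  (in 2 steps)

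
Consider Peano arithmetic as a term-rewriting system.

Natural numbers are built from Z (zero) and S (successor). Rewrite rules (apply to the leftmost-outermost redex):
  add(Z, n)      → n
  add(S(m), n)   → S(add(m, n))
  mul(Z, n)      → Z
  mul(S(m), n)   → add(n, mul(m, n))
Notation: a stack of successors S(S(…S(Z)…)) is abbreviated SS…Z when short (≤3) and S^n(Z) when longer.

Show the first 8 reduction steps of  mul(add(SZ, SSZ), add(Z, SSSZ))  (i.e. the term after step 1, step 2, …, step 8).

  start: mul(add(SZ, SSZ), add(Z, SSSZ))
  [1] mul(S(add(Z, SSZ)), add(Z, SSSZ))
  [2] add(add(Z, SSSZ), mul(add(Z, SSZ), add(Z, SSSZ)))
  [3] add(SSSZ, mul(add(Z, SSZ), add(Z, SSSZ)))
  [4] S(add(SSZ, mul(add(Z, SSZ), add(Z, SSSZ))))
  [5] S(S(add(SZ, mul(add(Z, SSZ), add(Z, SSSZ)))))
  [6] S(S(S(add(Z, mul(add(Z, SSZ), add(Z, SSSZ))))))
  [7] S(S(S(mul(add(Z, SSZ), add(Z, SSSZ)))))
  [8] S(S(S(mul(SSZ, add(Z, SSSZ)))))

Answer: after 8 steps: S(S(S(mul(SSZ, add(Z, SSSZ)))))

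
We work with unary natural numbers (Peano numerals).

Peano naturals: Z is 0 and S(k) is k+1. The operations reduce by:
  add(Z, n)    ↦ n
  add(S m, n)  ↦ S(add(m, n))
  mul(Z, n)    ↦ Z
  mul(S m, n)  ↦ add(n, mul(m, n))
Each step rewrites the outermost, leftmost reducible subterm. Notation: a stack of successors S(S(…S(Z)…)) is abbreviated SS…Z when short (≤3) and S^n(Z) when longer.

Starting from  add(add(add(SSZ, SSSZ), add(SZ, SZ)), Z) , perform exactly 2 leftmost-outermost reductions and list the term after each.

Answer: after 2 steps: add(S(add(add(SZ, SSSZ), add(SZ, SZ))), Z)

Reduction:
  start: add(add(add(SSZ, SSSZ), add(SZ, SZ)), Z)
  [1] add(add(S(add(SZ, SSSZ)), add(SZ, SZ)), Z)
  [2] add(S(add(add(SZ, SSSZ), add(SZ, SZ))), Z)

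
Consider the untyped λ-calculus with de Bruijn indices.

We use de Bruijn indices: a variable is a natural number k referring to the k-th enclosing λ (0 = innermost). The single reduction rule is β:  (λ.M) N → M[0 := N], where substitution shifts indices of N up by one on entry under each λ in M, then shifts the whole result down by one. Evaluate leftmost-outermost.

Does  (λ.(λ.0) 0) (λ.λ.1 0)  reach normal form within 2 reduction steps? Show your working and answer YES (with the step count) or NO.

Answer: YES — reaches normal form λ.λ.1 0 in 2 ≤ 2 steps

Reduction:
  start: (λ.(λ.0) 0) (λ.λ.1 0)
  [1] (λ.0) (λ.λ.1 0)
  [2] λ.λ.1 0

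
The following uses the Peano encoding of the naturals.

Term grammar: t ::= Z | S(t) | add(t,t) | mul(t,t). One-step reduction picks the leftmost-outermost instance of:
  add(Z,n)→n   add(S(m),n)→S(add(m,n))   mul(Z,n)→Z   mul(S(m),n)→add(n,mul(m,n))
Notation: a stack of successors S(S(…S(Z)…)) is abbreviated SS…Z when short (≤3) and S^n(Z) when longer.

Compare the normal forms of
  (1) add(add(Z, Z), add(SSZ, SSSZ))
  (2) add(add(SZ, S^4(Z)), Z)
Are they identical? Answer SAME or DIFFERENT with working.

Term A:
  start: add(add(Z, Z), add(SSZ, SSSZ))
  →1  add(Z, add(SSZ, SSSZ))
  →2  add(SSZ, SSSZ)
  →3  S(add(SZ, SSSZ))
  →4  S(S(add(Z, SSSZ)))
  →5  S^5(Z)

Term B:
  start: add(add(SZ, S^4(Z)), Z)
  →1  add(S(add(Z, S^4(Z))), Z)
  →2  S(add(add(Z, S^4(Z)), Z))
  →3  S(add(S^4(Z), Z))
  →4  S(S(add(SSSZ, Z)))
  →5  S(S(S(add(SSZ, Z))))
  →6  S(S(S(S(add(SZ, Z)))))
  →7  S(S(S(S(S(add(Z, Z))))))
  →8  S^5(Z)

Answer: SAME — A ⇓ S^5(Z), B ⇓ S^5(Z)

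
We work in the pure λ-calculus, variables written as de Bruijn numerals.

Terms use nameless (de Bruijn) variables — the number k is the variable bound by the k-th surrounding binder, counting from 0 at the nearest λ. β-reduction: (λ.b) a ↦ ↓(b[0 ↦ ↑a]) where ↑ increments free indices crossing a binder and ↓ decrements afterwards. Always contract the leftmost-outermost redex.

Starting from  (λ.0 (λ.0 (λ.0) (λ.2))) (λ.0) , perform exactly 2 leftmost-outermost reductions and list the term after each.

Answer: after 2 steps: λ.0 (λ.0) (λ.λ.0)

Reduction:
  start: (λ.0 (λ.0 (λ.0) (λ.2))) (λ.0)
  →1  (λ.0) (λ.0 (λ.0) (λ.λ.0))
  →2  λ.0 (λ.0) (λ.λ.0)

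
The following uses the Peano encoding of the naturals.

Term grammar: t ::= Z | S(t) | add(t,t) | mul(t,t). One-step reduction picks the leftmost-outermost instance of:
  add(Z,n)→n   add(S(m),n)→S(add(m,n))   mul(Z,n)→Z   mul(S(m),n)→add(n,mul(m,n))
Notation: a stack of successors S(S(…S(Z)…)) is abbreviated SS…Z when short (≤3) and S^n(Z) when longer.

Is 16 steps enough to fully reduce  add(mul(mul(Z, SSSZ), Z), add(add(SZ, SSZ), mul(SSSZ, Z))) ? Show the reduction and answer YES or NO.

Answer: YES — reaches normal form SSSZ in 16 ≤ 16 steps

Working:
  start: add(mul(mul(Z, SSSZ), Z), add(add(SZ, SSZ), mul(SSSZ, Z)))
  [1] add(mul(Z, Z), add(add(SZ, SSZ), mul(SSSZ, Z)))
  [2] add(Z, add(add(SZ, SSZ), mul(SSSZ, Z)))
  [3] add(add(SZ, SSZ), mul(SSSZ, Z))
  [4] add(S(add(Z, SSZ)), mul(SSSZ, Z))
  [5] S(add(add(Z, SSZ), mul(SSSZ, Z)))
  [6] S(add(SSZ, mul(SSSZ, Z)))
  [7] S(S(add(SZ, mul(SSSZ, Z))))
  [8] S(S(S(add(Z, mul(SSSZ, Z)))))
  [9] S(S(S(mul(SSSZ, Z))))
  [10] S(S(S(add(Z, mul(SSZ, Z)))))
  [11] S(S(S(mul(SSZ, Z))))
  [12] S(S(S(add(Z, mul(SZ, Z)))))
  [13] S(S(S(mul(SZ, Z))))
  [14] S(S(S(add(Z, mul(Z, Z)))))
  [15] S(S(S(mul(Z, Z))))
  [16] SSSZ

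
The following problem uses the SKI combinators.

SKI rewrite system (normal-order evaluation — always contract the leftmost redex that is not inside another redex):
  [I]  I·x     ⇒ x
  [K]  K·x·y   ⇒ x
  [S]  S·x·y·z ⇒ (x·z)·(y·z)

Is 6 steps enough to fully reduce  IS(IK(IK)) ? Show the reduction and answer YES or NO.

Answer: YES — reaches normal form S(KK) in 3 ≤ 6 steps

Working:
  start: IS(IK(IK))
  →1  S(IK(IK))
  →2  S(K(IK))
  →3  S(KK)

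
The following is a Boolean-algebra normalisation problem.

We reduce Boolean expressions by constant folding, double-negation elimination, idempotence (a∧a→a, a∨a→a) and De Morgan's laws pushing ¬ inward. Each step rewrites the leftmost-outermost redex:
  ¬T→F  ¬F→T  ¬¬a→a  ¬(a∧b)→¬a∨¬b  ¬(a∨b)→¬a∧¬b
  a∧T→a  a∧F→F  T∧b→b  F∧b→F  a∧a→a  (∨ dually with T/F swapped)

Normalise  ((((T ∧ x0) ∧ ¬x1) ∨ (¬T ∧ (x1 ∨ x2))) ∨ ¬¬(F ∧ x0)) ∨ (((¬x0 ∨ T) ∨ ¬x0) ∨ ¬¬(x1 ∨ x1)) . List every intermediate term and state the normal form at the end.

Answer: normal form = T  (in 11 steps)

Reduction:
  start: ((((T ∧ x0) ∧ ¬x1) ∨ (¬T ∧ (x1 ∨ x2))) ∨ ¬¬(F ∧ x0)) ∨ (((¬x0 ∨ T) ∨ ¬x0) ∨ ¬¬(x1 ∨ x1))
  step 1: (((x0 ∧ ¬x1) ∨ (¬T ∧ (x1 ∨ x2))) ∨ ¬¬(F ∧ x0)) ∨ (((¬x0 ∨ T) ∨ ¬x0) ∨ ¬¬(x1 ∨ x1))
  step 2: (((x0 ∧ ¬x1) ∨ (F ∧ (x1 ∨ x2))) ∨ ¬¬(F ∧ x0)) ∨ (((¬x0 ∨ T) ∨ ¬x0) ∨ ¬¬(x1 ∨ x1))
  step 3: (((x0 ∧ ¬x1) ∨ F) ∨ ¬¬(F ∧ x0)) ∨ (((¬x0 ∨ T) ∨ ¬x0) ∨ ¬¬(x1 ∨ x1))
  step 4: ((x0 ∧ ¬x1) ∨ ¬¬(F ∧ x0)) ∨ (((¬x0 ∨ T) ∨ ¬x0) ∨ ¬¬(x1 ∨ x1))
  step 5: ((x0 ∧ ¬x1) ∨ (F ∧ x0)) ∨ (((¬x0 ∨ T) ∨ ¬x0) ∨ ¬¬(x1 ∨ x1))
  step 6: ((x0 ∧ ¬x1) ∨ F) ∨ (((¬x0 ∨ T) ∨ ¬x0) ∨ ¬¬(x1 ∨ x1))
  step 7: (x0 ∧ ¬x1) ∨ (((¬x0 ∨ T) ∨ ¬x0) ∨ ¬¬(x1 ∨ x1))
  step 8: (x0 ∧ ¬x1) ∨ ((T ∨ ¬x0) ∨ ¬¬(x1 ∨ x1))
  step 9: (x0 ∧ ¬x1) ∨ (T ∨ ¬¬(x1 ∨ x1))
  step 10: (x0 ∧ ¬x1) ∨ T
  step 11: T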